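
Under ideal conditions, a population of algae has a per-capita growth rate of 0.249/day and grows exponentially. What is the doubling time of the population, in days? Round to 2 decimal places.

2.78 days

Doubling time t_d = ln(2)/r = 0.6931/0.249 = 2.7837.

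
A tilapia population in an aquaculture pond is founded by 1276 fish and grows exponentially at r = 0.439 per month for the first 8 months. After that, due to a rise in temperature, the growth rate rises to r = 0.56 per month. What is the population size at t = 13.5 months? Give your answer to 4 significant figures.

Phase 1: N(8) = 1276·e^(0.439×8) = 1276·e^3.512 = 42765.4.
Phase 2 runs for 13.5 − 8 = 5.5 months at r = 0.56.
N(13.5) = 42765.4·e^(0.56×5.5) = 42765.4·e^3.08 = 930508.

930500 fish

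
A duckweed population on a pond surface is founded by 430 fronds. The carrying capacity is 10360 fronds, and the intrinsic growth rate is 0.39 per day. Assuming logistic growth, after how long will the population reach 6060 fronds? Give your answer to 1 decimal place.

8.9 days

A = (K − N₀)/N₀ = (10360 − 430)/430 = 23.093.
Solve 10360/(1 + 23.093·e^(−0.39t)) = 6060: 1 + 23.093·e^(−0.39t) = 1.7096, so e^(−0.39t) = 0.0307266.
−0.39·t = ln(0.0307266) = -3.4826, so t = 3.4826/0.39 = 8.9298.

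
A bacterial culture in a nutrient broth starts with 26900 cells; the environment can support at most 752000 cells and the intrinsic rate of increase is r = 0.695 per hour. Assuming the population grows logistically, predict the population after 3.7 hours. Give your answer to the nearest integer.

245755 cells

A = (K − N₀)/N₀ = (752000 − 26900)/26900 = 26.955.
N(t) = K/(1 + A·e^(−rt)) = 752000/(1 + 26.955×e^(−0.695×3.7)).
e^(−2.571) = 0.076421; denominator = 1 + 26.955×0.076421 = 3.06.
N = 752000/3.06 = 245755.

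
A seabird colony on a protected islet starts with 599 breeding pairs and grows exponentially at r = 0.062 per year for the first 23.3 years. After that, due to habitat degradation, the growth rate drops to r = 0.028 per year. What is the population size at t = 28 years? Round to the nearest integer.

Phase 1: N(23.3) = 599·e^(0.062×23.3) = 599·e^1.445 = 2539.85.
Phase 2 runs for 28 − 23.3 = 4.7 years at r = 0.028.
N(28) = 2539.85·e^(0.028×4.7) = 2539.85·e^0.1316 = 2897.09.

2897 breeding pairs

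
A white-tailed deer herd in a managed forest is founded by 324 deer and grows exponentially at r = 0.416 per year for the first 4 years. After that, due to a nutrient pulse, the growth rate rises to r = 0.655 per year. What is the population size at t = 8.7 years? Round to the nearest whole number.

37169 deer

Phase 1: N(4) = 324·e^(0.416×4) = 324·e^1.664 = 1710.85.
Phase 2 runs for 8.7 − 4 = 4.7 years at r = 0.655.
N(8.7) = 1710.85·e^(0.655×4.7) = 1710.85·e^3.078 = 37169.5.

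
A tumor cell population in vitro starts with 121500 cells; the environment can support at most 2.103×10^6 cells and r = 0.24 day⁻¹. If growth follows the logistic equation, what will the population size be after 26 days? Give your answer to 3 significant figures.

A = (K − N₀)/N₀ = (2.103×10^6 − 121500)/121500 = 16.309.
N(t) = K/(1 + A·e^(−rt)) = 2.103×10^6/(1 + 16.309×e^(−0.24×26)).
e^(−6.24) = 0.0019499; denominator = 1 + 16.309×0.0019499 = 1.0318.
N = 2.103×10^6/1.0318 = 2.038187×10^6.

2040000 cells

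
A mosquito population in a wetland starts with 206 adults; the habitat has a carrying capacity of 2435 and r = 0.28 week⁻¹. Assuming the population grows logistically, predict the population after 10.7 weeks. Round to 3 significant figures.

1580 adults

A = (K − N₀)/N₀ = (2435 − 206)/206 = 10.82.
N(t) = K/(1 + A·e^(−rt)) = 2435/(1 + 10.82×e^(−0.28×10.7)).
e^(−2.996) = 0.049987; denominator = 1 + 10.82×0.049987 = 1.5409.
N = 2435/1.5409 = 1580.27.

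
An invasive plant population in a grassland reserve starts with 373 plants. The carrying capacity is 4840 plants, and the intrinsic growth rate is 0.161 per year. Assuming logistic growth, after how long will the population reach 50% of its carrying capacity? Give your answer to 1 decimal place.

15.4 years

A = (K − N₀)/N₀ = (4840 − 373)/373 = 11.976.
Solve 4840/(1 + 11.976·e^(−0.161t)) = 2420: 1 + 11.976·e^(−0.161t) = 2, so e^(−0.161t) = 0.0835012.
−0.161·t = ln(0.0835012) = -2.4829, so t = 2.4829/0.161 = 15.422.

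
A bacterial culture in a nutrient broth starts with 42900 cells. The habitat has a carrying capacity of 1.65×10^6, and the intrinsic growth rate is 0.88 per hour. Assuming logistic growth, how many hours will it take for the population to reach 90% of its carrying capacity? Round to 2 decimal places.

A = (K − N₀)/N₀ = (1.65×10^6 − 42900)/42900 = 37.462.
Solve 1.65×10^6/(1 + 37.462·e^(−0.88t)) = 1.485×10^6: 1 + 37.462·e^(−0.88t) = 1.1111, so e^(−0.88t) = 0.00296601.
−0.88·t = ln(0.00296601) = -5.8205, so t = 5.8205/0.88 = 6.6142.

6.61 hours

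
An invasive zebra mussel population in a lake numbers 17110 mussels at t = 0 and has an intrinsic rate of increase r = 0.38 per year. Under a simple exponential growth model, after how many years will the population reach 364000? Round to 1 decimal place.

Set N₀·e^(rt) = 364000: e^(0.38·t) = 364000/17110 = 21.274.
0.38·t = ln(21.274) = 3.0575, so t = 3.0575/0.38 = 8.046.

8.0 years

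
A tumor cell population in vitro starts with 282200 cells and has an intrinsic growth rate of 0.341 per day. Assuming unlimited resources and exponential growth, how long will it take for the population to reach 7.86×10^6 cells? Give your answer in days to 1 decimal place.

9.8 days

Set N₀·e^(rt) = 7.86×10^6: e^(0.341·t) = 7.86×10^6/282200 = 27.853.
0.341·t = ln(27.853) = 3.3269, so t = 3.3269/0.341 = 9.7564.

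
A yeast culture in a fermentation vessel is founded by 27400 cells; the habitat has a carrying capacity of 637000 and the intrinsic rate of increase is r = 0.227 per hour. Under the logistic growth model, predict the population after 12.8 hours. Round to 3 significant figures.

287000 cells

A = (K − N₀)/N₀ = (637000 − 27400)/27400 = 22.248.
N(t) = K/(1 + A·e^(−rt)) = 637000/(1 + 22.248×e^(−0.227×12.8)).
e^(−2.906) = 0.054716; denominator = 1 + 22.248×0.054716 = 2.2173.
N = 637000/2.2173 = 287282.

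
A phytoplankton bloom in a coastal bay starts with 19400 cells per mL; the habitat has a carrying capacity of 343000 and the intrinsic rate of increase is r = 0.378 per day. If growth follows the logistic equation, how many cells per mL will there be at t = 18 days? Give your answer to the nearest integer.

A = (K − N₀)/N₀ = (343000 − 19400)/19400 = 16.68.
N(t) = K/(1 + A·e^(−rt)) = 343000/(1 + 16.68×e^(−0.378×18)).
e^(−6.804) = 0.0011093; denominator = 1 + 16.68×0.0011093 = 1.0185.
N = 343000/1.0185 = 336768.

336768 cells per mL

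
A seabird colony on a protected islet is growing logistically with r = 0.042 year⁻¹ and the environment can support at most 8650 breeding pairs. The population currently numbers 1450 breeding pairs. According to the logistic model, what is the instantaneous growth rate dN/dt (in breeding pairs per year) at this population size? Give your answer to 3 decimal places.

50.691 breeding pairs per year

dN/dt = rN(1 − N/K) = 0.042 × 1450 × (1 − 1450/8650).
1 − 1450/8650 = 0.83237; dN/dt = 0.042 × 1450 × 0.83237 = 50.691.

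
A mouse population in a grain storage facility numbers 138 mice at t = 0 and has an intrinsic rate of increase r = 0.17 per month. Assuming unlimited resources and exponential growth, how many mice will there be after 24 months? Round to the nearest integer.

8162 mice

N(t) = N₀·e^(rt) = 138 × e^(0.17×24) = 138 × e^4.08.
e^4.08 ≈ 59.145, so N ≈ 138 × 59.145 = 8162.07.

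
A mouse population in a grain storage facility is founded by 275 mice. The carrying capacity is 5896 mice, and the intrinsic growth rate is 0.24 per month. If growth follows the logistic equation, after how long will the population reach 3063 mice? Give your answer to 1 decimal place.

A = (K − N₀)/N₀ = (5896 − 275)/275 = 20.44.
Solve 5896/(1 + 20.44·e^(−0.24t)) = 3063: 1 + 20.44·e^(−0.24t) = 1.9249, so e^(−0.24t) = 0.04525.
−0.24·t = ln(0.04525) = -3.0956, so t = 3.0956/0.24 = 12.898.

12.9 months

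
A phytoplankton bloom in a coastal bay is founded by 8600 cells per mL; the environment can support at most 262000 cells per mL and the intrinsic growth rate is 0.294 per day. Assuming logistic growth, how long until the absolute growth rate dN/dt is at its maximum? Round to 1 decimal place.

11.5 days

Logistic growth is fastest at N = K/2 = 131000.
A = (K − N₀)/N₀ = 29.465. Set K/(1 + A·e^(−rt)) = K/2 → A·e^(−rt) = 1.
e^(−0.294t) = 1/29.465 = 0.0339384, so t = ln(29.465)/0.294 = 3.3832/0.294 = 11.508.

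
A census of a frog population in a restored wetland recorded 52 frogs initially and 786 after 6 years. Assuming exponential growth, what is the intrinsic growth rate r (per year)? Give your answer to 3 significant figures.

0.453 per year

From N(t) = N₀·e^(rt): e^(r·6) = 786/52 = 15.115.
r·6 = ln(15.115) = 2.7157, so r = 2.7157/6 = 0.45262.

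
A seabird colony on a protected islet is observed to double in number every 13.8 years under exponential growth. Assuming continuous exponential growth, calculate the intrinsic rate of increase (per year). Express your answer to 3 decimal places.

0.050 per year

r = ln(2)/t_d = 0.6931/13.8 = 0.050228.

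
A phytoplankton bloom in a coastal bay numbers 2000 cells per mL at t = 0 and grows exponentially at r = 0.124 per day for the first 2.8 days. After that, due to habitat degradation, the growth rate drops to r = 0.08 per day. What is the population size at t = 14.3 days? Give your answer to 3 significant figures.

7100 cells per mL

Phase 1: N(2.8) = 2000·e^(0.124×2.8) = 2000·e^0.3472 = 2830.2.
Phase 2 runs for 14.3 − 2.8 = 11.5 days at r = 0.08.
N(14.3) = 2830.2·e^(0.08×11.5) = 2830.2·e^0.92 = 7101.79.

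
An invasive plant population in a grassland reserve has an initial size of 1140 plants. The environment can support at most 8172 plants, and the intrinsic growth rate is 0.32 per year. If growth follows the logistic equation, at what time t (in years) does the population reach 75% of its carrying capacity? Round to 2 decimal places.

A = (K − N₀)/N₀ = (8172 − 1140)/1140 = 6.1684.
Solve 8172/(1 + 6.1684·e^(−0.32t)) = 6129: 1 + 6.1684·e^(−0.32t) = 1.3333, so e^(−0.32t) = 0.0540387.
−0.32·t = ln(0.0540387) = -2.9181, so t = 2.9181/0.32 = 9.1189.

9.12 years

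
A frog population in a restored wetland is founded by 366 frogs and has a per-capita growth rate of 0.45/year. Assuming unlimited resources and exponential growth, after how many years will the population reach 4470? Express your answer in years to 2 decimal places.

Set N₀·e^(rt) = 4470: e^(0.45·t) = 4470/366 = 12.213.
0.45·t = ln(12.213) = 2.5025, so t = 2.5025/0.45 = 5.5611.

5.56 years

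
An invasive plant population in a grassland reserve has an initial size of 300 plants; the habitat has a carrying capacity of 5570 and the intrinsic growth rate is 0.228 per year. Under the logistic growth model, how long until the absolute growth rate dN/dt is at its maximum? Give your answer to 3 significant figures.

Logistic growth is fastest at N = K/2 = 2785.
A = (K − N₀)/N₀ = 17.567. Set K/(1 + A·e^(−rt)) = K/2 → A·e^(−rt) = 1.
e^(−0.228t) = 1/17.567 = 0.056926, so t = ln(17.567)/0.228 = 2.866/0.228 = 12.57.

12.6 years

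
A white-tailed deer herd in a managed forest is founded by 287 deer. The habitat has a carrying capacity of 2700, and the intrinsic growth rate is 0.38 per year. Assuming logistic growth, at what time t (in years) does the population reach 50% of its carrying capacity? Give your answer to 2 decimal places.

5.60 years

A = (K − N₀)/N₀ = (2700 − 287)/287 = 8.4077.
Solve 2700/(1 + 8.4077·e^(−0.38t)) = 1350: 1 + 8.4077·e^(−0.38t) = 2, so e^(−0.38t) = 0.118939.
−0.38·t = ln(0.118939) = -2.1291, so t = 2.1291/0.38 = 5.603.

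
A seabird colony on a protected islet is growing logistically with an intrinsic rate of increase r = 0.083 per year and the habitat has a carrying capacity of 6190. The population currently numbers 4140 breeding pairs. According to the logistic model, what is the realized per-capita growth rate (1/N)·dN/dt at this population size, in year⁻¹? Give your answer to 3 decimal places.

(1/N)·dN/dt = r(1 − N/K) = 0.083 × (1 − 4140/6190).
= 0.083 × 0.33118 = 0.027488.

0.027 per year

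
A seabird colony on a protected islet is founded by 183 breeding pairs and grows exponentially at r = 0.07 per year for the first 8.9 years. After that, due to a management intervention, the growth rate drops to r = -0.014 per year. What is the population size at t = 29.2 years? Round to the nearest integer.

Phase 1: N(8.9) = 183·e^(0.07×8.9) = 183·e^0.623 = 341.206.
Phase 2 runs for 29.2 − 8.9 = 20.3 years at r = -0.014.
N(29.2) = 341.206·e^(-0.014×20.3) = 341.206·e^-0.2842 = 256.797.

257 breeding pairs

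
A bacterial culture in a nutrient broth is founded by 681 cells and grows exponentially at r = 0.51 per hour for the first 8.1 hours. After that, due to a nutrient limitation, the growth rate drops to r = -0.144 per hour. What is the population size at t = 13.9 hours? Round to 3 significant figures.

Phase 1: N(8.1) = 681·e^(0.51×8.1) = 681·e^4.131 = 42385.5.
Phase 2 runs for 13.9 − 8.1 = 5.8 hours at r = -0.144.
N(13.9) = 42385.5·e^(-0.144×5.8) = 42385.5·e^-0.8352 = 18386.3.

18400 cells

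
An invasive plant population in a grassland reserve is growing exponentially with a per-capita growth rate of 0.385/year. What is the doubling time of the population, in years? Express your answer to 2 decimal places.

Doubling time t_d = ln(2)/r = 0.6931/0.385 = 1.8004.

1.80 years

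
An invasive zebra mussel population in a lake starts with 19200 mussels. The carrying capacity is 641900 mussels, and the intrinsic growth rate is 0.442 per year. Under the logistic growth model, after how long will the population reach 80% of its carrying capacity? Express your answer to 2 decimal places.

11.01 years

A = (K − N₀)/N₀ = (641900 − 19200)/19200 = 32.432.
Solve 641900/(1 + 32.432·e^(−0.442t)) = 513520: 1 + 32.432·e^(−0.442t) = 1.25, so e^(−0.442t) = 0.00770837.
−0.442·t = ln(0.00770837) = -4.8654, so t = 4.8654/0.442 = 11.008.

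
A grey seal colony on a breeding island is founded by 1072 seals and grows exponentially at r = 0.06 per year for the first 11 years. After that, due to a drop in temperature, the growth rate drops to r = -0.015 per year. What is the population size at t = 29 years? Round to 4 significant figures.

1583 seals

Phase 1: N(11) = 1072·e^(0.06×11) = 1072·e^0.66 = 2074.1.
Phase 2 runs for 29 − 11 = 18 years at r = -0.015.
N(29) = 2074.1·e^(-0.015×18) = 2074.1·e^-0.27 = 1583.32.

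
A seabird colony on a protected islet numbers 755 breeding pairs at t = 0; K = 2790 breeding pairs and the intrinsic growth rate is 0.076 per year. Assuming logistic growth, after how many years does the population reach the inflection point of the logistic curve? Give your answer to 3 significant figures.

Logistic growth is fastest at N = K/2 = 1395.
A = (K − N₀)/N₀ = 2.6954. Set K/(1 + A·e^(−rt)) = K/2 → A·e^(−rt) = 1.
e^(−0.076t) = 1/2.6954 = 0.371007, so t = ln(2.6954)/0.076 = 0.99153/0.076 = 13.046.

13.0 years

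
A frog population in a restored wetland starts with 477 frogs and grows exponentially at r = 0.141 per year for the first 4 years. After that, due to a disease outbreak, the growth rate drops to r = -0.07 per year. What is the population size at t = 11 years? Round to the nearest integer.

514 frogs

Phase 1: N(4) = 477·e^(0.141×4) = 477·e^0.564 = 838.418.
Phase 2 runs for 11 − 4 = 7 years at r = -0.07.
N(11) = 838.418·e^(-0.07×7) = 838.418·e^-0.49 = 513.637.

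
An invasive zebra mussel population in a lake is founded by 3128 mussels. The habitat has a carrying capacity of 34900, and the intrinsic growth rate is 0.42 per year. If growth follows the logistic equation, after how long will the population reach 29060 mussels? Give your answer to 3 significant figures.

9.34 years

A = (K − N₀)/N₀ = (34900 − 3128)/3128 = 10.157.
Solve 34900/(1 + 10.157·e^(−0.42t)) = 29060: 1 + 10.157·e^(−0.42t) = 1.201, so e^(−0.42t) = 0.0197852.
−0.42·t = ln(0.0197852) = -3.9228, so t = 3.9228/0.42 = 9.3401.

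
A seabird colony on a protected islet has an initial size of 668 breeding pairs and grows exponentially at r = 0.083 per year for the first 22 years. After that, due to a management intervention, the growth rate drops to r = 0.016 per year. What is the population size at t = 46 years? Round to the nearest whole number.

6089 breeding pairs

Phase 1: N(22) = 668·e^(0.083×22) = 668·e^1.826 = 4147.61.
Phase 2 runs for 46 − 22 = 24 years at r = 0.016.
N(46) = 4147.61·e^(0.016×24) = 4147.61·e^0.384 = 6089.3.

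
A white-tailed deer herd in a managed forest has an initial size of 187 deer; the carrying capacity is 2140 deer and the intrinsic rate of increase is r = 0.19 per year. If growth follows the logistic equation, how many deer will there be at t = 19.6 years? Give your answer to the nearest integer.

1709 deer

A = (K − N₀)/N₀ = (2140 − 187)/187 = 10.444.
N(t) = K/(1 + A·e^(−rt)) = 2140/(1 + 10.444×e^(−0.19×19.6)).
e^(−3.724) = 0.024137; denominator = 1 + 10.444×0.024137 = 1.2521.
N = 2140/1.2521 = 1709.15.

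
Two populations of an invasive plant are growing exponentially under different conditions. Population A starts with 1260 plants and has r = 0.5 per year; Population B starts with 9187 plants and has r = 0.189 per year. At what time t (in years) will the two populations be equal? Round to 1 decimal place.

6.4 years

Set 1260·e^(0.5t) = 9187·e^(0.189t).
e^((0.5 − 0.189)t) = 9187/1260 → e^(0.311·t) = 7.2913.
0.311·t = ln(7.2913) = 1.9867, so t = 1.9867/0.311 = 6.388.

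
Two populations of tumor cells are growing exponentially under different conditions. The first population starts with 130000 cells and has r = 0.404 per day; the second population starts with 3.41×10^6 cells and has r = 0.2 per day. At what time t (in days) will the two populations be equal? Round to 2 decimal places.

Set 130000·e^(0.404t) = 3.41×10^6·e^(0.2t).
e^((0.404 − 0.2)t) = 3.41×10^6/130000 → e^(0.204·t) = 26.231.
0.204·t = ln(26.231) = 3.2669, so t = 3.2669/0.204 = 16.014.

16.01 days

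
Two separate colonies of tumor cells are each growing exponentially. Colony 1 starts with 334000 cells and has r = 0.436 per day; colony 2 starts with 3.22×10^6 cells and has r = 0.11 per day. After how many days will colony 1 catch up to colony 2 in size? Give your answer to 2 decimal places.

Set 334000·e^(0.436t) = 3.22×10^6·e^(0.11t).
e^((0.436 − 0.11)t) = 3.22×10^6/334000 → e^(0.326·t) = 9.6407.
0.326·t = ln(9.6407) = 2.266, so t = 2.266/0.326 = 6.9509.

6.95 days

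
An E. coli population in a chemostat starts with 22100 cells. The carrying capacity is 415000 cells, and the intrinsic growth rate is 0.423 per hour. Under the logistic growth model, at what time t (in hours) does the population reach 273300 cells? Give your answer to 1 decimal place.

A = (K − N₀)/N₀ = (415000 − 22100)/22100 = 17.778.
Solve 415000/(1 + 17.778·e^(−0.423t)) = 273300: 1 + 17.778·e^(−0.423t) = 1.5185, so e^(−0.423t) = 0.0291636.
−0.423·t = ln(0.0291636) = -3.5348, so t = 3.5348/0.423 = 8.3566.

8.4 hours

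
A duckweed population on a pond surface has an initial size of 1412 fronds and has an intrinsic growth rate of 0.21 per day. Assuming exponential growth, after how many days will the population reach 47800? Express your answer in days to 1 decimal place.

16.8 days

Set N₀·e^(rt) = 47800: e^(0.21·t) = 47800/1412 = 33.853.
0.21·t = ln(33.853) = 3.522, so t = 3.522/0.21 = 16.772.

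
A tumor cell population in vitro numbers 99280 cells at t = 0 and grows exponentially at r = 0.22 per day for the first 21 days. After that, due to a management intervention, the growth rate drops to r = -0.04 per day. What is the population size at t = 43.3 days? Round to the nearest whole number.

4129634 cells

Phase 1: N(21) = 99280·e^(0.22×21) = 99280·e^4.62 = 1.007633×10^7.
Phase 2 runs for 43.3 − 21 = 22.3 days at r = -0.04.
N(43.3) = 1.007633×10^7·e^(-0.04×22.3) = 1.007633×10^7·e^-0.892 = 4.129634×10^6.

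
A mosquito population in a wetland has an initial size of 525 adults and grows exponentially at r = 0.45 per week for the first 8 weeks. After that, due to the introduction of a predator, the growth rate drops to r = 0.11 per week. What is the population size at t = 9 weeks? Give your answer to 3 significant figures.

Phase 1: N(8) = 525·e^(0.45×8) = 525·e^3.6 = 19214.1.
Phase 2 runs for 9 − 8 = 1 weeks at r = 0.11.
N(9) = 19214.1·e^(0.11×1) = 19214.1·e^0.11 = 21448.2.

21400 adults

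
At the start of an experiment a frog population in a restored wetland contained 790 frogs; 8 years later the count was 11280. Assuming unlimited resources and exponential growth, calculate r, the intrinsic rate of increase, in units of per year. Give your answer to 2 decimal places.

From N(t) = N₀·e^(rt): e^(r·8) = 11280/790 = 14.278.
r·8 = ln(14.278) = 2.6588, so r = 2.6588/8 = 0.33234.

0.33 per year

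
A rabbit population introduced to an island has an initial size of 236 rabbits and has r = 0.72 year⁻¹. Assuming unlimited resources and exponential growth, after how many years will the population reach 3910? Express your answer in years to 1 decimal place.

Set N₀·e^(rt) = 3910: e^(0.72·t) = 3910/236 = 16.568.
0.72·t = ln(16.568) = 2.8075, so t = 2.8075/0.72 = 3.8993.

3.9 years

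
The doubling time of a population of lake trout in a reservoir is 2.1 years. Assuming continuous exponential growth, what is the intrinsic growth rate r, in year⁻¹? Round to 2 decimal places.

0.33 per year

r = ln(2)/t_d = 0.6931/2.1 = 0.33007.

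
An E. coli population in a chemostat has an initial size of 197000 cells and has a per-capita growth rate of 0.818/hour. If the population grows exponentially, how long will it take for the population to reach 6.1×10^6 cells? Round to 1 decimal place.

Set N₀·e^(rt) = 6.1×10^6: e^(0.818·t) = 6.1×10^6/197000 = 30.964.
0.818·t = ln(30.964) = 3.4328, so t = 3.4328/0.818 = 4.1966.

4.2 hours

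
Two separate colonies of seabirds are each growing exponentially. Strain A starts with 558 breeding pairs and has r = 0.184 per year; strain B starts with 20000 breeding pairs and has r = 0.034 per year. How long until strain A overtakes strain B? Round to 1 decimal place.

23.9 years

Set 558·e^(0.184t) = 20000·e^(0.034t).
e^((0.184 − 0.034)t) = 20000/558 → e^(0.15·t) = 35.842.
0.15·t = ln(35.842) = 3.5791, so t = 3.5791/0.15 = 23.861.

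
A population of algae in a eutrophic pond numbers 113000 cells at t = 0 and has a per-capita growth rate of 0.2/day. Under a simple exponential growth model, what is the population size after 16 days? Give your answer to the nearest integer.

2772176 cells

N(t) = N₀·e^(rt) = 113000 × e^(0.2×16) = 113000 × e^3.2.
e^3.2 ≈ 24.533, so N ≈ 113000 × 24.533 = 2.772176×10^6.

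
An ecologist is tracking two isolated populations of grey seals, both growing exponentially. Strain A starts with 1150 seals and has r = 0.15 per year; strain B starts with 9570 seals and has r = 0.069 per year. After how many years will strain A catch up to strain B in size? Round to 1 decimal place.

Set 1150·e^(0.15t) = 9570·e^(0.069t).
e^((0.15 − 0.069)t) = 9570/1150 → e^(0.081·t) = 8.3217.
0.081·t = ln(8.3217) = 2.1189, so t = 2.1189/0.081 = 26.159.

26.2 years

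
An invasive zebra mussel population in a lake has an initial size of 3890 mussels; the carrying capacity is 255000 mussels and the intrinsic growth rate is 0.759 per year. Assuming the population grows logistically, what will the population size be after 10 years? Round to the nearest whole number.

A = (K − N₀)/N₀ = (255000 − 3890)/3890 = 64.553.
N(t) = K/(1 + A·e^(−rt)) = 255000/(1 + 64.553×e^(−0.759×10)).
e^(−7.59) = 0.00050548; denominator = 1 + 64.553×0.00050548 = 1.0326.
N = 255000/1.0326 = 246942.

246942 mussels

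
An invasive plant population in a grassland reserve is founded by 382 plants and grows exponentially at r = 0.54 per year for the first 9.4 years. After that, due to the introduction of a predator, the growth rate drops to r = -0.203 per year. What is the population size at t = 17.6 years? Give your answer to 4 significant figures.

Phase 1: N(9.4) = 382·e^(0.54×9.4) = 382·e^5.076 = 61170.5.
Phase 2 runs for 17.6 − 9.4 = 8.2 years at r = -0.203.
N(17.6) = 61170.5·e^(-0.203×8.2) = 61170.5·e^-1.665 = 11577.5.

11580 plants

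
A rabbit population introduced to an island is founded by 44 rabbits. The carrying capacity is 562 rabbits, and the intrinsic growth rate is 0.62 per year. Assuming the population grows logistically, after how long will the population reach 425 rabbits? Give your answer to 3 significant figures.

A = (K − N₀)/N₀ = (562 − 44)/44 = 11.773.
Solve 562/(1 + 11.773·e^(−0.62t)) = 425: 1 + 11.773·e^(−0.62t) = 1.3224, so e^(−0.62t) = 0.0273813.
−0.62·t = ln(0.0273813) = -3.5979, so t = 3.5979/0.62 = 5.8031.

5.80 years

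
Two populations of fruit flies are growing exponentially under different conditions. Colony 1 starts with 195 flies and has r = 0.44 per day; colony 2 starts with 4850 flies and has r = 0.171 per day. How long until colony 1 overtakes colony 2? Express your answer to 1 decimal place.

Set 195·e^(0.44t) = 4850·e^(0.171t).
e^((0.44 − 0.171)t) = 4850/195 → e^(0.269·t) = 24.872.
0.269·t = ln(24.872) = 3.2137, so t = 3.2137/0.269 = 11.947.

11.9 days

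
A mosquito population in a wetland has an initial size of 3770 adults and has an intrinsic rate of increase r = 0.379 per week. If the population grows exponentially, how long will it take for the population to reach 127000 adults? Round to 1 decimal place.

9.3 weeks

Set N₀·e^(rt) = 127000: e^(0.379·t) = 127000/3770 = 33.687.
0.379·t = ln(33.687) = 3.5171, so t = 3.5171/0.379 = 9.28.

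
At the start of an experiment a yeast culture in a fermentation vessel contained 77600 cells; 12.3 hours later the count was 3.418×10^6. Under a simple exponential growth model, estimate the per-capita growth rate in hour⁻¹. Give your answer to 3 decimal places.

From N(t) = N₀·e^(rt): e^(r·12.3) = 3.418×10^6/77600 = 44.046.
r·12.3 = ln(44.046) = 3.7852, so r = 3.7852/12.3 = 0.30774.

0.308 per hour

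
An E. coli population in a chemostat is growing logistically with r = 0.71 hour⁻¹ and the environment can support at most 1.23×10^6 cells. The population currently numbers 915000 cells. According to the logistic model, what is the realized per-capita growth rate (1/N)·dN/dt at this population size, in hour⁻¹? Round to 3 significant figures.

0.182 per hour

(1/N)·dN/dt = r(1 − N/K) = 0.71 × (1 − 915000/1.23×10^6).
= 0.71 × 0.2561 = 0.18183.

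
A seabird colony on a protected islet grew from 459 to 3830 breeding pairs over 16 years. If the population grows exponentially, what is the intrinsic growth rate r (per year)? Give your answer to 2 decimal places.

From N(t) = N₀·e^(rt): e^(r·16) = 3830/459 = 8.3442.
r·16 = ln(8.3442) = 2.1216, so r = 2.1216/16 = 0.1326.

0.13 per year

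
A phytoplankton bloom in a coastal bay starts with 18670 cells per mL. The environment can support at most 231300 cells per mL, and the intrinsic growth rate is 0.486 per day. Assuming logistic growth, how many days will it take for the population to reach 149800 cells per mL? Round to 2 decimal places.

A = (K − N₀)/N₀ = (231300 − 18670)/18670 = 11.389.
Solve 231300/(1 + 11.389·e^(−0.486t)) = 149800: 1 + 11.389·e^(−0.486t) = 1.5441, so e^(−0.486t) = 0.0477711.
−0.486·t = ln(0.0477711) = -3.0413, so t = 3.0413/0.486 = 6.2579.

6.26 days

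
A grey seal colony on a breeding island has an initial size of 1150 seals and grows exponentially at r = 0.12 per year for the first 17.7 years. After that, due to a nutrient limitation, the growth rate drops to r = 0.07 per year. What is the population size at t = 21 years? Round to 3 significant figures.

12100 seals

Phase 1: N(17.7) = 1150·e^(0.12×17.7) = 1150·e^2.124 = 9619.21.
Phase 2 runs for 21 − 17.7 = 3.3 years at r = 0.07.
N(21) = 9619.21·e^(0.07×3.3) = 9619.21·e^0.231 = 12118.8.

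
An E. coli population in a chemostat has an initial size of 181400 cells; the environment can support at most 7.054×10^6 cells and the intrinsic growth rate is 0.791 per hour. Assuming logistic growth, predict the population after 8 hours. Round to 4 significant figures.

6607000 cells

A = (K − N₀)/N₀ = (7.054×10^6 − 181400)/181400 = 37.886.
N(t) = K/(1 + A·e^(−rt)) = 7.054×10^6/(1 + 37.886×e^(−0.791×8)).
e^(−6.328) = 0.0017856; denominator = 1 + 37.886×0.0017856 = 1.0677.
N = 7.054×10^6/1.0677 = 6.607034×10^6.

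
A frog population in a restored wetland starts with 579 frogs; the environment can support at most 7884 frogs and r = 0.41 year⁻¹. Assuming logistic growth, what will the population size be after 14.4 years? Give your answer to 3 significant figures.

A = (K − N₀)/N₀ = (7884 − 579)/579 = 12.617.
N(t) = K/(1 + A·e^(−rt)) = 7884/(1 + 12.617×e^(−0.41×14.4)).
e^(−5.904) = 0.0027285; denominator = 1 + 12.617×0.0027285 = 1.0344.
N = 7884/1.0344 = 7621.63.

7620 frogs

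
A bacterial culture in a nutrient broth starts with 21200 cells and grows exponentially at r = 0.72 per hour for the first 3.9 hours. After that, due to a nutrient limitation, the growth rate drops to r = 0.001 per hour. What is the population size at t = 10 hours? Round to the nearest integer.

Phase 1: N(3.9) = 21200·e^(0.72×3.9) = 21200·e^2.808 = 351427.
Phase 2 runs for 10 − 3.9 = 6.1 hours at r = 0.001.
N(10) = 351427·e^(0.001×6.1) = 351427·e^0.0061 = 353577.

353577 cells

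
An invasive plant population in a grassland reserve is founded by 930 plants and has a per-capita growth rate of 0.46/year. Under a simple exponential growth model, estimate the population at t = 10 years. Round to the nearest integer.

N(t) = N₀·e^(rt) = 930 × e^(0.46×10) = 930 × e^4.6.
e^4.6 ≈ 99.484, so N ≈ 930 × 99.484 = 92520.4.

92520 plants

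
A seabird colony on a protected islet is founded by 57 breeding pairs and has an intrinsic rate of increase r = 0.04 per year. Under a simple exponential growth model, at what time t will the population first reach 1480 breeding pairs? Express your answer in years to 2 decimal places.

81.42 years

Set N₀·e^(rt) = 1480: e^(0.04·t) = 1480/57 = 25.965.
0.04·t = ln(25.965) = 3.2567, so t = 3.2567/0.04 = 81.419.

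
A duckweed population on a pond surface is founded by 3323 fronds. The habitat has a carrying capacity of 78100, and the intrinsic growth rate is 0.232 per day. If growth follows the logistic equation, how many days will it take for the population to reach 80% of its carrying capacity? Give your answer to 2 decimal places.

19.40 days

A = (K − N₀)/N₀ = (78100 − 3323)/3323 = 22.503.
Solve 78100/(1 + 22.503·e^(−0.232t)) = 62480: 1 + 22.503·e^(−0.232t) = 1.25, so e^(−0.232t) = 0.0111097.
−0.232·t = ln(0.0111097) = -4.4999, so t = 4.4999/0.232 = 19.396.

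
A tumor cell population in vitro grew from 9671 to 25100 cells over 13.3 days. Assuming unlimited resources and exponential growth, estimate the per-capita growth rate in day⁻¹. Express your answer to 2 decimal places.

From N(t) = N₀·e^(rt): e^(r·13.3) = 25100/9671 = 2.5954.
r·13.3 = ln(2.5954) = 0.95374, so r = 0.95374/13.3 = 0.071709.

0.07 per day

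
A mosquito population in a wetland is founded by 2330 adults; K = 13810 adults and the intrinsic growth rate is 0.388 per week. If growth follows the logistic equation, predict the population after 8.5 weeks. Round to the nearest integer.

A = (K − N₀)/N₀ = (13810 − 2330)/2330 = 4.927.
N(t) = K/(1 + A·e^(−rt)) = 13810/(1 + 4.927×e^(−0.388×8.5)).
e^(−3.298) = 0.036957; denominator = 1 + 4.927×0.036957 = 1.1821.
N = 13810/1.1821 = 11682.7.

11683 adults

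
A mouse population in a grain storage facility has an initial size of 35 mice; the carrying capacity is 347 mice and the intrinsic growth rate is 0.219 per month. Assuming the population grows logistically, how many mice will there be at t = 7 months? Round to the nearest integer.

A = (K − N₀)/N₀ = (347 − 35)/35 = 8.9143.
N(t) = K/(1 + A·e^(−rt)) = 347/(1 + 8.9143×e^(−0.219×7)).
e^(−1.533) = 0.21589; denominator = 1 + 8.9143×0.21589 = 2.9245.
N = 347/2.9245 = 118.654.

119 mice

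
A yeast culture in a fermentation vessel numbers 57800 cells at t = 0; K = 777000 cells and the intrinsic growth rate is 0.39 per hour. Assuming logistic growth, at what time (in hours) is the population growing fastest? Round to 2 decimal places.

6.46 hours

Logistic growth is fastest at N = K/2 = 388500.
A = (K − N₀)/N₀ = 12.443. Set K/(1 + A·e^(−rt)) = K/2 → A·e^(−rt) = 1.
e^(−0.39t) = 1/12.443 = 0.0803671, so t = ln(12.443)/0.39 = 2.5212/0.39 = 6.4645.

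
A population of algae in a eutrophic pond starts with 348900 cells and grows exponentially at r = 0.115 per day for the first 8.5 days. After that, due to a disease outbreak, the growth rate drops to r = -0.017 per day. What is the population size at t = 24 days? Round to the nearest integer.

Phase 1: N(8.5) = 348900·e^(0.115×8.5) = 348900·e^0.9775 = 927308.
Phase 2 runs for 24 − 8.5 = 15.5 days at r = -0.017.
N(24) = 927308·e^(-0.017×15.5) = 927308·e^-0.2635 = 712504.

712504 cells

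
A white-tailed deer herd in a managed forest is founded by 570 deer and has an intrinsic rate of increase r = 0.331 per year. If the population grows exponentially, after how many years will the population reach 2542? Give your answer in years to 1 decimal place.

4.5 years

Set N₀·e^(rt) = 2542: e^(0.331·t) = 2542/570 = 4.4596.
0.331·t = ln(4.4596) = 1.4951, so t = 1.4951/0.331 = 4.5168.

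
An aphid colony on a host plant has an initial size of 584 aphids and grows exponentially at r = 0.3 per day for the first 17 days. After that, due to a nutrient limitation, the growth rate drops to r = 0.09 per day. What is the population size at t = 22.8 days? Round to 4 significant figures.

Phase 1: N(17) = 584·e^(0.3×17) = 584·e^5.1 = 95788.8.
Phase 2 runs for 22.8 − 17 = 5.8 days at r = 0.09.
N(22.8) = 95788.8·e^(0.09×5.8) = 95788.8·e^0.522 = 161442.

161400 aphids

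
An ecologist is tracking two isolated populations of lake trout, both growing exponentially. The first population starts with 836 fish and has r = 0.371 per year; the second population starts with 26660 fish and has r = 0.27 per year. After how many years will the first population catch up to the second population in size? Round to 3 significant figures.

34.3 years

Set 836·e^(0.371t) = 26660·e^(0.27t).
e^((0.371 − 0.27)t) = 26660/836 → e^(0.101·t) = 31.89.
0.101·t = ln(31.89) = 3.4623, so t = 3.4623/0.101 = 34.28.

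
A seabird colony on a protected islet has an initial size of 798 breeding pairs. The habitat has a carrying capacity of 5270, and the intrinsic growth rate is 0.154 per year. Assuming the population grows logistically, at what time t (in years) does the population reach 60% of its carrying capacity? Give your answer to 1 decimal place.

13.8 years

A = (K − N₀)/N₀ = (5270 − 798)/798 = 5.604.
Solve 5270/(1 + 5.604·e^(−0.154t)) = 3162: 1 + 5.604·e^(−0.154t) = 1.6667, so e^(−0.154t) = 0.118962.
−0.154·t = ln(0.118962) = -2.1289, so t = 2.1289/0.154 = 13.824.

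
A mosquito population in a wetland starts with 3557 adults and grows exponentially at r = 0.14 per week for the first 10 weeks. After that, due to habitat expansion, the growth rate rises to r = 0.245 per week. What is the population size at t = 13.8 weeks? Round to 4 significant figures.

Phase 1: N(10) = 3557·e^(0.14×10) = 3557·e^1.4 = 14424.3.
Phase 2 runs for 13.8 − 10 = 3.8 weeks at r = 0.245.
N(13.8) = 14424.3·e^(0.245×3.8) = 14424.3·e^0.931 = 36595.2.

36600 adults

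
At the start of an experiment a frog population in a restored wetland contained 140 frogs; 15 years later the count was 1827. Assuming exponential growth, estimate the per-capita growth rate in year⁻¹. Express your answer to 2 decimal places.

From N(t) = N₀·e^(rt): e^(r·15) = 1827/140 = 13.05.
r·15 = ln(13.05) = 2.5688, so r = 2.5688/15 = 0.17125.

0.17 per year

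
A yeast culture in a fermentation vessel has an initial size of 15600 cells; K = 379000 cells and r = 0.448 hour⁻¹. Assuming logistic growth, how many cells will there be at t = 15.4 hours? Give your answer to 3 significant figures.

370000 cells

A = (K − N₀)/N₀ = (379000 − 15600)/15600 = 23.295.
N(t) = K/(1 + A·e^(−rt)) = 379000/(1 + 23.295×e^(−0.448×15.4)).
e^(−6.899) = 0.0010086; denominator = 1 + 23.295×0.0010086 = 1.0235.
N = 379000/1.0235 = 370300.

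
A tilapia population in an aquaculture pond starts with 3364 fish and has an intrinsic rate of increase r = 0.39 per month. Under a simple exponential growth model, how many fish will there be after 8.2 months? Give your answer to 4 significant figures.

82360 fish

N(t) = N₀·e^(rt) = 3364 × e^(0.39×8.2) = 3364 × e^3.198.
e^3.198 ≈ 24.484, so N ≈ 3364 × 24.484 = 82362.5.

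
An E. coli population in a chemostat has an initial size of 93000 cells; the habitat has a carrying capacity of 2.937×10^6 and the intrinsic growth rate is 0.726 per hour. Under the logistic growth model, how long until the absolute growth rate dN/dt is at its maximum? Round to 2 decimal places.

4.71 hours

Logistic growth is fastest at N = K/2 = 1.4685×10^6.
A = (K − N₀)/N₀ = 30.581. Set K/(1 + A·e^(−rt)) = K/2 → A·e^(−rt) = 1.
e^(−0.726t) = 1/30.581 = 0.0327004, so t = ln(30.581)/0.726 = 3.4204/0.726 = 4.7112.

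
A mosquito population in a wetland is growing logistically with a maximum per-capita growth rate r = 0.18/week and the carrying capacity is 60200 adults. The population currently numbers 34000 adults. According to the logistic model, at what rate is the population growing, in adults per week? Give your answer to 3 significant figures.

2660 adults per week

dN/dt = rN(1 − N/K) = 0.18 × 34000 × (1 − 34000/60200).
1 − 34000/60200 = 0.43522; dN/dt = 0.18 × 34000 × 0.43522 = 2663.5.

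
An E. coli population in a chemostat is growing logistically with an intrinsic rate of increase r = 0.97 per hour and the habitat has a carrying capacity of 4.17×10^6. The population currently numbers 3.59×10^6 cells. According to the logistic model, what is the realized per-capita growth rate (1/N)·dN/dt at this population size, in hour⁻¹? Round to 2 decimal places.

0.13 per hour

(1/N)·dN/dt = r(1 − N/K) = 0.97 × (1 − 3.59×10^6/4.17×10^6).
= 0.97 × 0.13909 = 0.13492.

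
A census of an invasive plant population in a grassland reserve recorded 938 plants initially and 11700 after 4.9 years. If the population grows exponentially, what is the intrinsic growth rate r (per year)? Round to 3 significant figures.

From N(t) = N₀·e^(rt): e^(r·4.9) = 11700/938 = 12.473.
r·4.9 = ln(12.473) = 2.5236, so r = 2.5236/4.9 = 0.51502.

0.515 per year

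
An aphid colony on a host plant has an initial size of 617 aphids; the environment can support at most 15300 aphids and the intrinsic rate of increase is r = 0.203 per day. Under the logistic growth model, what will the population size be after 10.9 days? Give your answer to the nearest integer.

A = (K − N₀)/N₀ = (15300 − 617)/617 = 23.797.
N(t) = K/(1 + A·e^(−rt)) = 15300/(1 + 23.797×e^(−0.203×10.9)).
e^(−2.213) = 0.1094; denominator = 1 + 23.797×0.1094 = 3.6036.
N = 15300/3.6036 = 4245.81.

4246 aphids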